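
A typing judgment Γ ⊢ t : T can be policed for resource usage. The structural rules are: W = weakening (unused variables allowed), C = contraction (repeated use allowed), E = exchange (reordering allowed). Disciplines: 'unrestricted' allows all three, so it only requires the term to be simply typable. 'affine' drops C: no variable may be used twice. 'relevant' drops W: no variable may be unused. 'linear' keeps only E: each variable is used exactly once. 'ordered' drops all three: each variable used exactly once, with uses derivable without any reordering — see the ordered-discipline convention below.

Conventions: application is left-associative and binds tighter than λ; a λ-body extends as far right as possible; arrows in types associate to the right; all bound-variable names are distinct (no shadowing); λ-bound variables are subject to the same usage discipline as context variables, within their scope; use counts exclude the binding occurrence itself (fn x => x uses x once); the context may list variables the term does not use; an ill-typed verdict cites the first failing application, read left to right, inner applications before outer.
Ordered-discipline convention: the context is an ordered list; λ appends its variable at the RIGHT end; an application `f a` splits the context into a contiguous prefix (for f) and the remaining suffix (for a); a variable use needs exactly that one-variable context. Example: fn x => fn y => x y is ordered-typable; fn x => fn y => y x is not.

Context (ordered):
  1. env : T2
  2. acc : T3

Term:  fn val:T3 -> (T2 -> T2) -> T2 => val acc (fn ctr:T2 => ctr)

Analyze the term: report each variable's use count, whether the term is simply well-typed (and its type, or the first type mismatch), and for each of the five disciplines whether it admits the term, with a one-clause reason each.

usage: env: 0×; acc: 1×; val (λ-bound): 1×; ctr (λ-bound): 1×
use order (left to right): val, acc, ctr
typing: well-typed — term : (T3 -> (T2 -> T2) -> T2) -> T2
ordered ✗ (unused: env — weakening required)
linear ✗ (unused: env — weakening required)
affine ✓ (env, acc, val, ctr: no repeats, contraction unneeded)
relevant ✗ (unused: env — weakening required)
unrestricted ✓ (well-typed at (T3 -> (T2 -> T2) -> T2) -> T2; no restrictions here)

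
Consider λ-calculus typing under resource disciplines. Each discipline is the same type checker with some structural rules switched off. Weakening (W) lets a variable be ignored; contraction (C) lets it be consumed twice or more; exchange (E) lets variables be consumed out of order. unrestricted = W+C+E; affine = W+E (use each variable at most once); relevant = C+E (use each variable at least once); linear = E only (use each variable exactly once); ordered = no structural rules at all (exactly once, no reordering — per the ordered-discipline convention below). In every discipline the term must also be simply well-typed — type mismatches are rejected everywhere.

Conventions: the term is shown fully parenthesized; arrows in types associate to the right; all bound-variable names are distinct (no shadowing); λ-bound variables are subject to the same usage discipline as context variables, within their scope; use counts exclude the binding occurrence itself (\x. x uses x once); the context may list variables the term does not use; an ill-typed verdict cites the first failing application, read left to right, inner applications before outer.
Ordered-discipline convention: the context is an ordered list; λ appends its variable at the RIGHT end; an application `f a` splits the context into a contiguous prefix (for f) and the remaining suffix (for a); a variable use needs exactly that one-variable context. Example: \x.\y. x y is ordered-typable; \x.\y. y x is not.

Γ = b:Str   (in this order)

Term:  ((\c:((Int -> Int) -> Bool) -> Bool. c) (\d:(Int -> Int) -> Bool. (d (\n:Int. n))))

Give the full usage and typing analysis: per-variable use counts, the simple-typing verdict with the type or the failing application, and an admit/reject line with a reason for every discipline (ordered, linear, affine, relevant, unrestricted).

use counts: b: 0; c (bound): 1; d (bound): 1; n (bound): 1
left-to-right use order: c, d, n
typing: ✓ — ((Int -> Int) -> Bool) -> Bool
ordered: ✗ — unused: b — weakening required
linear: ✗ — unused: b — weakening required
affine: ✓ — b, c, d, n: no repeats, contraction unneeded
relevant: ✗ — unused: b — weakening required
unrestricted: ✓ — well-typed at ((Int -> Int) -> Bool) -> Bool; no restrictions here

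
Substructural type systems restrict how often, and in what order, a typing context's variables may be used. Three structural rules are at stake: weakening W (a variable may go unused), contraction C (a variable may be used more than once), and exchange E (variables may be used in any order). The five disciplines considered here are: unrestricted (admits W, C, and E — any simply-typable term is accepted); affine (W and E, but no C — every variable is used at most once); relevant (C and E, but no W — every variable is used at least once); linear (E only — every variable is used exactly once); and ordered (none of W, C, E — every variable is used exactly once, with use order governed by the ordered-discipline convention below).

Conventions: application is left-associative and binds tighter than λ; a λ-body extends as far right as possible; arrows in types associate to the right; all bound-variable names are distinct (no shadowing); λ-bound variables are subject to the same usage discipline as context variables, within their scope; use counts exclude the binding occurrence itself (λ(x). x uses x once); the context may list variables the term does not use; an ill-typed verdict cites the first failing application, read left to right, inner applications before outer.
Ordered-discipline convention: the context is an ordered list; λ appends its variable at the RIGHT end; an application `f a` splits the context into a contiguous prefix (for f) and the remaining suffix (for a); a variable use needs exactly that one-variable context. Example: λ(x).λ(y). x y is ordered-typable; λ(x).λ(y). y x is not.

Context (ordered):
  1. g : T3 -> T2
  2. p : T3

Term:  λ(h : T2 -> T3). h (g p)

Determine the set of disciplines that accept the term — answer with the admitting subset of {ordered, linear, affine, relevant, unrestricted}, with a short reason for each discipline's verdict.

accepted by: linear, affine, relevant, unrestricted
variable uses: g: 1; p: 1; h [bound]: 1
order of uses: h, g, p
typing: the term checks, with type (T2 -> T3) -> T3
ordered: ✗ — no ordered split (uses run h, g, p)
linear: ✓ — single use per variable (g, p, h)
affine: ✓ — g, p, h: no repeats, contraction unneeded
relevant: ✓ — every one of g, p, h appears
unrestricted: ✓ — typability at (T2 -> T3) -> T3 is all that's needed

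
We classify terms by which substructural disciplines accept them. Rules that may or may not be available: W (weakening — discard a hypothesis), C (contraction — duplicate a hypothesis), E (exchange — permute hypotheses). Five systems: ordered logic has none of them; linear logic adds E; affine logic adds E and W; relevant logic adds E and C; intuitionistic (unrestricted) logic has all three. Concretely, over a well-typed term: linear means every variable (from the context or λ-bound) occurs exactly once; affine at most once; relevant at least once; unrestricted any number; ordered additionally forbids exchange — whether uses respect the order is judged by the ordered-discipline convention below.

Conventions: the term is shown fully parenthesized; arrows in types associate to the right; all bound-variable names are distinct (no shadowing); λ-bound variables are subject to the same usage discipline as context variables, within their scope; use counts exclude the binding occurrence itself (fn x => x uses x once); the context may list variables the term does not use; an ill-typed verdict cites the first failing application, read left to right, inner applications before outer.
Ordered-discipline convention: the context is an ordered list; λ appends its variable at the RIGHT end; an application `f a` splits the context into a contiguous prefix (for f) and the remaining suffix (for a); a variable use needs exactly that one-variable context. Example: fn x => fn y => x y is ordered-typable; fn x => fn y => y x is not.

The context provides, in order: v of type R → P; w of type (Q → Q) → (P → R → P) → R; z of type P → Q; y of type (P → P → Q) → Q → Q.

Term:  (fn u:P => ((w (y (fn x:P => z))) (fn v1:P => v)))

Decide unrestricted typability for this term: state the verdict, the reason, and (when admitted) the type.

yes — simply typable at P → R; W, C, E all held; term : P → R
use counts: v: 1; w: 1; z: 1; y: 1; u (bound): 0; x (bound): 0; v1 (bound): 0
left-to-right use order: w, y, z, v
typing: well-typed at P → R
summary: ordered ✗ · linear ✗ · affine ✓ · relevant ✗ · unrestricted ✓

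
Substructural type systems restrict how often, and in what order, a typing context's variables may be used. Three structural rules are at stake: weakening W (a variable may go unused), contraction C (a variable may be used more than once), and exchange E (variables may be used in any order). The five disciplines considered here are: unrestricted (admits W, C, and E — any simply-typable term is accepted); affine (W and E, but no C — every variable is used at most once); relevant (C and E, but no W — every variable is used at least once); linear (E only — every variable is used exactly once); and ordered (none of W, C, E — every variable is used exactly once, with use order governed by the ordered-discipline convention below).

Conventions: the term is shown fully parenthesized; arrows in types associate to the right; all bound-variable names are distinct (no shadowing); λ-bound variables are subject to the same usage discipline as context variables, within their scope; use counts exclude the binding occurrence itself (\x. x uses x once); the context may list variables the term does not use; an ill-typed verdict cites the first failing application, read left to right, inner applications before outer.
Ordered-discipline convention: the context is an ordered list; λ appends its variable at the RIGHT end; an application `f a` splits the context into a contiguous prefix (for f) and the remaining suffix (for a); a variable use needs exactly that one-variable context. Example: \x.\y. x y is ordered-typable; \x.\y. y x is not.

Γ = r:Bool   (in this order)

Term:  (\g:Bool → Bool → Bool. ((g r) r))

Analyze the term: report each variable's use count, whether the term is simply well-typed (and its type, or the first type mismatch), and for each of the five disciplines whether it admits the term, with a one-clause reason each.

counts: r: 2, g (λ-bound): 1
left-to-right use order: g, r, r
typing: the term checks, with type (Bool → Bool → Bool) → Bool
ordered: ✗, uses contraction: r ×2
linear: ✗, uses contraction: r ×2
affine: ✗, uses contraction: r ×2
relevant: ✓, at least one use each (r, g)
unrestricted: ✓, well-typed at (Bool → Bool → Bool) → Bool; no restrictions here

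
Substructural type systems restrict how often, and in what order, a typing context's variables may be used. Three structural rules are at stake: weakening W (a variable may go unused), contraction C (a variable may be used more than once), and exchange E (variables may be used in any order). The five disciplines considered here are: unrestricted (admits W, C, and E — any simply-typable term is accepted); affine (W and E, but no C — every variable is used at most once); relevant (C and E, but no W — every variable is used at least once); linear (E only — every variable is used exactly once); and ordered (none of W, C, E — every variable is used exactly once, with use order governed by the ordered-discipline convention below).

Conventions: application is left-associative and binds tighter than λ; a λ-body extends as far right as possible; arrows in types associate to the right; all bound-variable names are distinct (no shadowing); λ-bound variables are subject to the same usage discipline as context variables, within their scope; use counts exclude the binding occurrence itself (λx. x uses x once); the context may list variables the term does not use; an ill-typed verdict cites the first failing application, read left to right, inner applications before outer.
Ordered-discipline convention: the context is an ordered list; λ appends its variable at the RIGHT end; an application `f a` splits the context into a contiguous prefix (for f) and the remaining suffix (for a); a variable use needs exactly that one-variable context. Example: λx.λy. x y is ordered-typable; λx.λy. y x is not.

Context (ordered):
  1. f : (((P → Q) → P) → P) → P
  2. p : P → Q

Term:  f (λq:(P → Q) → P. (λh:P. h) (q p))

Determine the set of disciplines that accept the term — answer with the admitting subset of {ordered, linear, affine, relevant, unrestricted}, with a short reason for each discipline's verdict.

admitted by: linear, affine, relevant, unrestricted
use counts: f: 1×, p: 1×, q (bound): 1×, h (bound): 1×
use order (left to right): f, h, q, p
typing: well-typed — term : P
ordered: ✗ — use order f, h, q, p needs exchange
linear: ✓ — exactly-once usage across f, p, q, h
affine: ✓ — f, p, q, h: no repeats, contraction unneeded
relevant: ✓ — at least one use each (f, p, q, h)
unrestricted: ✓ — type-checks (P) and nothing is barred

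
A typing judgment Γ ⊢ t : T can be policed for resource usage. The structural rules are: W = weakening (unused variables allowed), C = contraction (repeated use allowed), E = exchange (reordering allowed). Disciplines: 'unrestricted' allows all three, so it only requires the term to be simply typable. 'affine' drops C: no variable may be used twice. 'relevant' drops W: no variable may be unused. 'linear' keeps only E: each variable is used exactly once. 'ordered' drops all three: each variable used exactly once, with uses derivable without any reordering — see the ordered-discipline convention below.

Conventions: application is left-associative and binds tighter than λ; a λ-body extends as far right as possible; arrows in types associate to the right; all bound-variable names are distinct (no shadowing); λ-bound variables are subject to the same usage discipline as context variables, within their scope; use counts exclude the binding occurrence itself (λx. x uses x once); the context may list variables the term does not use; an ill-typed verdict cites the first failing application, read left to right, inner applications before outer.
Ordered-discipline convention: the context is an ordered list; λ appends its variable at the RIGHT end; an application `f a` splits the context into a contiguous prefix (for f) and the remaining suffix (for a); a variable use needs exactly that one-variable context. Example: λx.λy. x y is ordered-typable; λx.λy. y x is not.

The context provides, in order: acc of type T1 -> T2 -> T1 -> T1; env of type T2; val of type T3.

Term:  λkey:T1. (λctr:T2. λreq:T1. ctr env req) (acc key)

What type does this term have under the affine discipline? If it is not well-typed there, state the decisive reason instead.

not well-typed under affine — a type mismatch blocks all five
variable uses: acc ×1; env ×1; val ×0; key (bound) ×1; ctr (bound) ×1; req (bound) ×1
left-to-right use order: ctr, env, req, acc, key
typing: ill-typed: applying a non-function (T2)
all disciplines: ordered ✗ | linear ✗ | affine ✗ | relevant ✗ | unrestricted ✗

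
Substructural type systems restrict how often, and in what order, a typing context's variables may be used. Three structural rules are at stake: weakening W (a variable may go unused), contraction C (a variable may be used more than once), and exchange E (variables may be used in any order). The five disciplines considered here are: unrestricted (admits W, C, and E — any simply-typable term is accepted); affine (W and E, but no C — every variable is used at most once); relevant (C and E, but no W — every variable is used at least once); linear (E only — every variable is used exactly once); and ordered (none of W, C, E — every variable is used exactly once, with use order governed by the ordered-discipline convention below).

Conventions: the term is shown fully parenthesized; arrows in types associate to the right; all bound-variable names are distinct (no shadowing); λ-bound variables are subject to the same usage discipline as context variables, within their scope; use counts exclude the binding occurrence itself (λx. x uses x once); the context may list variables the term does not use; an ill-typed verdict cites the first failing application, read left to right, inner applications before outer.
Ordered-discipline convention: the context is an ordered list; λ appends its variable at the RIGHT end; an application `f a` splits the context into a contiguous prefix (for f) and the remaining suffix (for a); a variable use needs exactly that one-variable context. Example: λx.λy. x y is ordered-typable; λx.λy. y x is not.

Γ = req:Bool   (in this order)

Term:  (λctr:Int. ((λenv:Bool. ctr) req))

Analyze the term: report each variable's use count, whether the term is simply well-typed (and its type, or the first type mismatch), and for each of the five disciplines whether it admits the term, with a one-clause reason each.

use counts: req=1, ctr (λ-bound)=1, env (λ-bound)=0
order of uses: ctr, req
typing: well-typed at Int -> Int
ordered: ✗ — env never used (weakening)
linear: ✗ — env never used (weakening)
affine: ✓ — req, ctr, env: no repeats, contraction unneeded
relevant: ✗ — env never used (weakening)
unrestricted: ✓ — type-checks (Int -> Int) and nothing is barred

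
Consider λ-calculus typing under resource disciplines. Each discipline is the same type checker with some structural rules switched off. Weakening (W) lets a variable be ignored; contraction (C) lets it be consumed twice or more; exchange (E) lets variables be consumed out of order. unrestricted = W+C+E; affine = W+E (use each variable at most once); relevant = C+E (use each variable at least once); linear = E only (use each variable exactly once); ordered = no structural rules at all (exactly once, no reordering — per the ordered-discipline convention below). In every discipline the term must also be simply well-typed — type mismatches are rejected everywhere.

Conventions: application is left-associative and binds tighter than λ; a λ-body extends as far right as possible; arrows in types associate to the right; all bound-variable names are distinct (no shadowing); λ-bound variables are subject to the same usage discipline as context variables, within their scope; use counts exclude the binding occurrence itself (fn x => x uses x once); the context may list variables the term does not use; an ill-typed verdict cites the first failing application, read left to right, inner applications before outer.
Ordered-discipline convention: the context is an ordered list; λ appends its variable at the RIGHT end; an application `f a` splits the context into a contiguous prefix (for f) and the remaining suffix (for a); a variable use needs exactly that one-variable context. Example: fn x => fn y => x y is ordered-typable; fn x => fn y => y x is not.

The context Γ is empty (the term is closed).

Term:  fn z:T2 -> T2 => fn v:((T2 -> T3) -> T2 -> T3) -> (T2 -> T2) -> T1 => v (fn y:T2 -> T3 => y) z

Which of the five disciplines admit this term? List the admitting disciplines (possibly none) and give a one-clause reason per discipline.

accepted by: linear, affine, relevant, unrestricted
usage: z [bound] ×1, v [bound] ×1, y [bound] ×1
order of uses: v, y, z
typing: well-typed — term : (T2 -> T2) -> (((T2 -> T3) -> T2 -> T3) -> (T2 -> T2) -> T1) -> T1
ordered: ✗, needs exchange: uses follow v, y, z
linear: ✓, each of z, v, y used exactly once
affine: ✓, z, v, y: no repeats, contraction unneeded
relevant: ✓, none of z, v, y goes unused
unrestricted: ✓, typability at (T2 -> T2) -> (((T2 -> T3) -> T2 -> T3) -> (T2 -> T2) -> T1) -> T1 is all that's needed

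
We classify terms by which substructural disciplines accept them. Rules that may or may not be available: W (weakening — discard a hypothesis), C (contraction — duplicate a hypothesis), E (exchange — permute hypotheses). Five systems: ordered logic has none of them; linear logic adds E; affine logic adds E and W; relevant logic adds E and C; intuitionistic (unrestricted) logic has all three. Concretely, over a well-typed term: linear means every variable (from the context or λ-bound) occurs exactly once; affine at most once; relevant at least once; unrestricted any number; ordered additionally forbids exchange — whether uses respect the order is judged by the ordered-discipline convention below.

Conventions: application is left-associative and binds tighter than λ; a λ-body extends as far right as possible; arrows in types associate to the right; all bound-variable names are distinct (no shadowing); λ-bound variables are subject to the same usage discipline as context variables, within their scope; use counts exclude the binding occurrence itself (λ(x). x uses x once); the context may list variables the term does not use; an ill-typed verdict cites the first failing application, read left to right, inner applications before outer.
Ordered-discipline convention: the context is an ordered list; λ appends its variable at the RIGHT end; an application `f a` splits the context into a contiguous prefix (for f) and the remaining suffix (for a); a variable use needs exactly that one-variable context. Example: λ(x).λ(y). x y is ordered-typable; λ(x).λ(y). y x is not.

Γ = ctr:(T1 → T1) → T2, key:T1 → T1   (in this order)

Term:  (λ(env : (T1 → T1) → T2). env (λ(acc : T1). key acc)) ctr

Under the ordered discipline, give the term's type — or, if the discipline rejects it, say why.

not well-typed under ordered — use order env, key, acc, ctr needs exchange
counts: ctr=1, key=1, env (λ-bound)=1, acc (λ-bound)=1
use order (left to right): env, key, acc, ctr
typing: well-typed at T2
across the five disciplines: ordered ✗ · linear ✓ · affine ✓ · relevant ✓ · unrestricted ✓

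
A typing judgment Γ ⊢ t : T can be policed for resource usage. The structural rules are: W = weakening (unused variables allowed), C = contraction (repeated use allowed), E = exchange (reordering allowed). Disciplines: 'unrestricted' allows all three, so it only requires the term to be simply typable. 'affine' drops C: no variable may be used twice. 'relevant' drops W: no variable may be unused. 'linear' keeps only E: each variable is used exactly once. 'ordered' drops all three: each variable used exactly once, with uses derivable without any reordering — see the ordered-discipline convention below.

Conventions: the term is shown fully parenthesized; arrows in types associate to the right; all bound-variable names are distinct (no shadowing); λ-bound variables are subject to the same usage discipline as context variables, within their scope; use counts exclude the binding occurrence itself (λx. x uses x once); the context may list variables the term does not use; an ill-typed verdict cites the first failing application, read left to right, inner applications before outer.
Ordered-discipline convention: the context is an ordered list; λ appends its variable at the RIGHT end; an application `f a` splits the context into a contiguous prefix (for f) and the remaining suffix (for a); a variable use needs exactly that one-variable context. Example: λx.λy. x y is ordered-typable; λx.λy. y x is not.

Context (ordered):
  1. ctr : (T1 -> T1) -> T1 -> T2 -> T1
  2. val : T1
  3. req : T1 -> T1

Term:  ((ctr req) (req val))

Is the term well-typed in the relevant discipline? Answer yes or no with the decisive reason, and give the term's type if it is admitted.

yes — ctr, val, req: all used, weakening unneeded; term : T2 -> T1
use counts: ctr: 1×, val: 1×, req: 2×
uses in reading order: ctr, req, req, val
typing: the term checks, with type T2 -> T1
summary: ordered ✗ · linear ✗ · affine ✗ · relevant ✓ · unrestricted ✓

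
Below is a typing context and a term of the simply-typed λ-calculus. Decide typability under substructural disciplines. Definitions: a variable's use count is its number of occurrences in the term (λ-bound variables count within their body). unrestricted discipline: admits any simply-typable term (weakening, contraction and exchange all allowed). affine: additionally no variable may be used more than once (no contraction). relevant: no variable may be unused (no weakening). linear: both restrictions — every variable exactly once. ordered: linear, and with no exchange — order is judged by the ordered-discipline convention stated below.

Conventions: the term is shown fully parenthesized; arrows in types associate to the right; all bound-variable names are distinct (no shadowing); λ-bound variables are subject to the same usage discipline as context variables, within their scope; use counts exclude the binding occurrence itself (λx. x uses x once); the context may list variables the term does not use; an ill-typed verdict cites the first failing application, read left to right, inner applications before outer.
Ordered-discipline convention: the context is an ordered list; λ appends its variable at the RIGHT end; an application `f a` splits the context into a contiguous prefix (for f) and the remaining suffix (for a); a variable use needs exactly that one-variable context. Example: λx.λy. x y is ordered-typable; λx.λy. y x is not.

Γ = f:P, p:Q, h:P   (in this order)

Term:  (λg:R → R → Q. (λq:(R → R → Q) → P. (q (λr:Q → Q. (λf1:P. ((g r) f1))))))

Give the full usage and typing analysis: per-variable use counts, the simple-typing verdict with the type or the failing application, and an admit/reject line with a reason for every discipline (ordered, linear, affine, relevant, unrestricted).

usage: f=0, p=0, h=0, g (λ-bound)=1, q (λ-bound)=1, r (λ-bound)=1, f1 (λ-bound)=1
order of uses: q, g, r, f1
typing: ill-typed: argument of type Q → Q where R is required
ordered: ✗ — fails simple typing
linear: ✗ — a type mismatch blocks all five
affine: ✗ — the type mismatch rejects it
relevant: ✗ — not simply typable
unrestricted: ✗ — fails simple typing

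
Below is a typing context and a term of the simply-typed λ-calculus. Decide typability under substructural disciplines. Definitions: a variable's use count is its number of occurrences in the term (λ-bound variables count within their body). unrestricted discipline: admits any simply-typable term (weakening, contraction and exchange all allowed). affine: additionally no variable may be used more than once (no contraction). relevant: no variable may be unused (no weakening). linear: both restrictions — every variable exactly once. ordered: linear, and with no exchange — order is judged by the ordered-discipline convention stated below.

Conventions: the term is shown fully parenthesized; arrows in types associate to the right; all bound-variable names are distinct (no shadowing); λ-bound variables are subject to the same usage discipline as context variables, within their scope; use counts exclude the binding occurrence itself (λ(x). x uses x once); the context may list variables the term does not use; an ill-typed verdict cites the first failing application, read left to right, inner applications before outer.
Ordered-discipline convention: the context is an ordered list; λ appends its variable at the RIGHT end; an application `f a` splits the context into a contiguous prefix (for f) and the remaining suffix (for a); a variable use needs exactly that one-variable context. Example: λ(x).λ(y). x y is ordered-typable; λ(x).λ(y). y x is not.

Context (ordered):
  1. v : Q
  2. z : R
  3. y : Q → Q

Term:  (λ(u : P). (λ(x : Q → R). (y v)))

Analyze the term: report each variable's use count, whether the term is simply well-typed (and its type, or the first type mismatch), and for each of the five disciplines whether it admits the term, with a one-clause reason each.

counts: v ×1, z ×0, y ×1, u [bound] ×0, x [bound] ×0
left-to-right use order: y, v
typing: ✓ — P → (Q → R) → Q
ordered ✗ (z, u, x left unused)
linear ✗ (z, u, x left unused)
affine ✓ (at most one use each (v, z, y, u, x))
relevant ✗ (z, u, x left unused)
unrestricted ✓ (well-typed at P → (Q → R) → Q; no restrictions here)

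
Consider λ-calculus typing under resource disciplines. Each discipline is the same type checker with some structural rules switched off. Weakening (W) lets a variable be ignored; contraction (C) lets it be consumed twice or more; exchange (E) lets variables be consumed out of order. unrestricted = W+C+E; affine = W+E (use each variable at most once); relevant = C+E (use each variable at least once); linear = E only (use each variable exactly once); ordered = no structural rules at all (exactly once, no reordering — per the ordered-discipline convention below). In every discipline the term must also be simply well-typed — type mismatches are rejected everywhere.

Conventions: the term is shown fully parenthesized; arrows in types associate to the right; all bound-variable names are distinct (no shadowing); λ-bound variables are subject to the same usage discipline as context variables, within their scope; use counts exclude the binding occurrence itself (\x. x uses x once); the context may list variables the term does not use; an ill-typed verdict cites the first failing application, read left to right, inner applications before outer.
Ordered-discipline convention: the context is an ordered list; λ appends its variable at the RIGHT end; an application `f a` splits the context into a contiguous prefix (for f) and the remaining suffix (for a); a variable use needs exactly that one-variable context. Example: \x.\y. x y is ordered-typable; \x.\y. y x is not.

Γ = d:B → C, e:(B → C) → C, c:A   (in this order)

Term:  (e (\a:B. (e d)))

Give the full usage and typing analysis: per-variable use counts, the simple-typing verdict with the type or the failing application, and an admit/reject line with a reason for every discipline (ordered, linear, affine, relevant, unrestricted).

variable uses: d: 1×, e: 2×, c: 0×, a (bound): 0×
use order (left to right): e, e, d
typing: ✓ — C
ordered: ✗, uses contraction: e ×2; c, a never used (weakening)
linear: ✗, uses contraction: e ×2; c, a never used (weakening)
affine: ✗, uses contraction: e ×2
relevant: ✗, c, a never used (weakening)
unrestricted: ✓, type-checks (C) and nothing is barred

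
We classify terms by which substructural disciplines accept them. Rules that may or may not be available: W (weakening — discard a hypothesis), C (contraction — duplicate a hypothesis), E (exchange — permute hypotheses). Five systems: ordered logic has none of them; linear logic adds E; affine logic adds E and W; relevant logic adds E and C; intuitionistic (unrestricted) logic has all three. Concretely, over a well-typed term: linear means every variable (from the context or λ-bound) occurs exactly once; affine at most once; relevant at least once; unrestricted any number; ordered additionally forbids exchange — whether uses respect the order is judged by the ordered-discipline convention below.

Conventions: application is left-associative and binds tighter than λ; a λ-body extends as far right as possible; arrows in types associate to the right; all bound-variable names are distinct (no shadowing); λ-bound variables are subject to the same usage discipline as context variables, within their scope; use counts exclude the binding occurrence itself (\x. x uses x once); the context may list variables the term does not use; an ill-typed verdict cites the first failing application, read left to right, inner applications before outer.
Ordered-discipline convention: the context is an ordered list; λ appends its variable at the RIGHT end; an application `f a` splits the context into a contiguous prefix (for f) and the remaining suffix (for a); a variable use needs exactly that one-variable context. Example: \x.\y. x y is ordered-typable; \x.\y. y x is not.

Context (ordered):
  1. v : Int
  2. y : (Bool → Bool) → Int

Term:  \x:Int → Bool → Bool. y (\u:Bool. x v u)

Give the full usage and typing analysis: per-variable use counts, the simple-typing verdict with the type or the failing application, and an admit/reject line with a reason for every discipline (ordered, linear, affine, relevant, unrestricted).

usage: v ×1, y ×1, x (bound) ×1, u (bound) ×1
use order (left to right): y, x, v, u
typing: well-typed — term : (Int → Bool → Bool) → Int
ordered ✗ (no ordered split (uses run y, x, v, u))
linear ✓ (v, y, x, u: one use apiece)
affine ✓ (at most one use each (v, y, x, u))
relevant ✓ (none of v, y, x, u goes unused)
unrestricted ✓ (well-typed at (Int → Bool → Bool) → Int; no restrictions here)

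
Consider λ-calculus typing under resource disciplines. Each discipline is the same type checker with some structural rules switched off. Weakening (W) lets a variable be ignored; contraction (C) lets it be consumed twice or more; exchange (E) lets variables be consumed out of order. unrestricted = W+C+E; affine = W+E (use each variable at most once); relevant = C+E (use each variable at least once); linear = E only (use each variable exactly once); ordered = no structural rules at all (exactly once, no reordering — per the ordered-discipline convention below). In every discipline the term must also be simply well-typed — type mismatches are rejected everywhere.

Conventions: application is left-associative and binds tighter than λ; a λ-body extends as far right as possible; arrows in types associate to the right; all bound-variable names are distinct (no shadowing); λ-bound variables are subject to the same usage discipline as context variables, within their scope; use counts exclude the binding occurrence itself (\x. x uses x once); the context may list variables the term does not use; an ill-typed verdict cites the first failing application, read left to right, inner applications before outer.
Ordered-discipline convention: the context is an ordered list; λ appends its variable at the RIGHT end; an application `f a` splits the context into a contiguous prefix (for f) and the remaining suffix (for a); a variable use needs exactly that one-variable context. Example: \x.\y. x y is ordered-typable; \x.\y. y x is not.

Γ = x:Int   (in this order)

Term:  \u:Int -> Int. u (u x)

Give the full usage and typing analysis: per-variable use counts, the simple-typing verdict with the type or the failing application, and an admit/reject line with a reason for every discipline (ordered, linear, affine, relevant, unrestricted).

usage: x=1; u [bound]=2
uses in reading order: u, u, x
typing: the term checks, with type (Int -> Int) -> Int
ordered: ✗, u ×2 used more than once (contraction)
linear: ✗, u ×2 used more than once (contraction)
affine: ✗, u ×2 used more than once (contraction)
relevant: ✓, at least one use each (x, u)
unrestricted: ✓, type-checks ((Int -> Int) -> Int) and nothing is barred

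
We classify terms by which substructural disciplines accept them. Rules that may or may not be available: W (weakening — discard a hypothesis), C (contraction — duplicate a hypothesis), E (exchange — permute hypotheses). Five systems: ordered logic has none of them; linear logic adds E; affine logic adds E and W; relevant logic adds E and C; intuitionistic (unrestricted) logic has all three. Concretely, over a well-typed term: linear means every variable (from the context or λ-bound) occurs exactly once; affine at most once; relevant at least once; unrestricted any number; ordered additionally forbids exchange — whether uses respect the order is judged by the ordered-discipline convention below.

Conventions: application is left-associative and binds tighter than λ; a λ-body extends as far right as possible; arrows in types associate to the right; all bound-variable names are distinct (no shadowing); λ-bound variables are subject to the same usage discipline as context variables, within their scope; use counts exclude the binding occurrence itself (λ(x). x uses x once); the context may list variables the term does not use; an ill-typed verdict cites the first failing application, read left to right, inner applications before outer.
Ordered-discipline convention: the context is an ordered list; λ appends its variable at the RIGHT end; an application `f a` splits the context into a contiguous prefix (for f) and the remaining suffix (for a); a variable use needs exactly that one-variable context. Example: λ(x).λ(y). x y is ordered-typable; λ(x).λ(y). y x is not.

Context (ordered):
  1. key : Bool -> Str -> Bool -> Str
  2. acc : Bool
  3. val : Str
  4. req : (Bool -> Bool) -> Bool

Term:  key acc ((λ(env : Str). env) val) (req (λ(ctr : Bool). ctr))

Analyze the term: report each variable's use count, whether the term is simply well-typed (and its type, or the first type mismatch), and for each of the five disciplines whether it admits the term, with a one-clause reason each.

counts: key=1; acc=1; val=1; req=1; env [bound]=1; ctr [bound]=1
left-to-right use order: key, acc, env, val, req, ctr
typing: well-typed at Str
ordered: ✓ — one use each (key, acc, val, req, env, ctr); ordered split holds
linear: ✓ — each of key, acc, val, req, env, ctr used exactly once
affine: ✓ — none of key, acc, val, req, env, ctr used more than once
relevant: ✓ — none of key, acc, val, req, env, ctr goes unused
unrestricted: ✓ — well-typed at Str; no restrictions here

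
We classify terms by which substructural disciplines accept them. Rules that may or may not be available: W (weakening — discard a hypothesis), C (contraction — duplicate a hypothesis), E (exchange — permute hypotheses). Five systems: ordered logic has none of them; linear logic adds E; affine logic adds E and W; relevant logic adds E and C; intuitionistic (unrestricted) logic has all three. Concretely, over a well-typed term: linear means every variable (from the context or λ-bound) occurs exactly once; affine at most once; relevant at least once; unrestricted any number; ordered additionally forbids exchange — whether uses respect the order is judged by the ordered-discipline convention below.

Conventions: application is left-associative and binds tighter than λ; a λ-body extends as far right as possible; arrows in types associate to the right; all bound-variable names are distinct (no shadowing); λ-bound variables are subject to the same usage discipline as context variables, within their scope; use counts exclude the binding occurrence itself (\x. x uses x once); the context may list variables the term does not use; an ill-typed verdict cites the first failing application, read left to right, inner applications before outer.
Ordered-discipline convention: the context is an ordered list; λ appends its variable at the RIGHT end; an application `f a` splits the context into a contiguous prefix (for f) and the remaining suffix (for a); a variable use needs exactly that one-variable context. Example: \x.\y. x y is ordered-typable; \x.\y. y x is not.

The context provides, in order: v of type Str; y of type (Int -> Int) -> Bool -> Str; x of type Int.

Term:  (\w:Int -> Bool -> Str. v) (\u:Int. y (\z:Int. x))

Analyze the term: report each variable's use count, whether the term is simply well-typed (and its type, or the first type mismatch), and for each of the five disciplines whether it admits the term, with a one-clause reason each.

usage: v: 1×, y: 1×, x: 1×, w [bound]: 0×, u [bound]: 0×, z [bound]: 0×
left-to-right use order: v, y, x
typing: well-typed — term : Str
ordered: ✗, w, u, z left unused
linear: ✗, w, u, z left unused
affine: ✓, no duplicate uses among v, y, x, w, u, z
relevant: ✗, w, u, z left unused
unrestricted: ✓, typability at Str is all that's needed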